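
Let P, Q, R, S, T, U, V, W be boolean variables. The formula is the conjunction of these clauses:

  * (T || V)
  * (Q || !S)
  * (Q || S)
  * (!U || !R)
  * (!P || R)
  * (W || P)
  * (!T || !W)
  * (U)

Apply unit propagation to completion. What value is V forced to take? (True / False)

(U) is a unit clause: U = True.
(!U || !R) with U = True leaves only !R, so R = False.
(!P || R) with R = False leaves only !P, so P = False.
(W || P) with P = False leaves only W, so W = True.
In (!W || !T), !W is now false; !T must hold, so T = False.
(T || V) with T = False leaves only V, so V = True.

True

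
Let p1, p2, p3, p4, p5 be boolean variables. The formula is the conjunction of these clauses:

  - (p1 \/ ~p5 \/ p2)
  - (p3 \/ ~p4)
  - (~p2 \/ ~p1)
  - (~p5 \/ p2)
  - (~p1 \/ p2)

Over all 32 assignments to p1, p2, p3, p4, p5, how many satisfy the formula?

Case analysis on p2 and p1:
  p2=1, p1=1: a clause becomes empty — 0.
  p2=1, p1=0: p5 free; 3 ways for (p3,p4) × 2^1 = 6.
  p2=0, p1=1: a clause becomes empty — 0.
  p2=0, p1=0: remaining (p3,p4,p5) ∈ {(0,0,0); (1,0,0); (1,1,0)} — 3.
Total: 0 + 6 + 0 + 3 = 9.

9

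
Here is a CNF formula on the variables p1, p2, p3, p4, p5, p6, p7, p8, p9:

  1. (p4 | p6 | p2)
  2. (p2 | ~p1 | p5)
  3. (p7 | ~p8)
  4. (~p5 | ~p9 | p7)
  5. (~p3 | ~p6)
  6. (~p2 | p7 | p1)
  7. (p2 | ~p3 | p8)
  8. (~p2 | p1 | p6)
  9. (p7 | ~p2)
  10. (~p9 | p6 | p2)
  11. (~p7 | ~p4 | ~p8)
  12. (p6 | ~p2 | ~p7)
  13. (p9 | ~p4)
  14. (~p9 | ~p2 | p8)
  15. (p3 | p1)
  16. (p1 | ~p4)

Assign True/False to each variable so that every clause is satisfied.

p1=True, p2=True, p3=False, p4=False, p5=True, p6=True, p7=True, p8=False, p9=False

Check each clause:
  1. (p4 | p2 | p6) — p2 is true.
  2. (p2 | p5 | ~p1) — p2 is true.
  3. (~p8 | p7) — ~p8 is true.
  4. (p7 | ~p9 | ~p5) — p7 is true.
  5. (~p6 | ~p3) — ~p3 is true.
  6. (p1 | p7 | ~p2) — p1 is true.
  7. (~p3 | p8 | p2) — p2 is true.
  8. (p1 | p6 | ~p2) — p1 is true.
  9. (p7 | ~p2) — p7 is true.
  10. (p6 | ~p9 | p2) — p2 is true.
  11. (~p7 | ~p8 | ~p4) — ~p8 is true.
  12. (p6 | ~p7 | ~p2) — p6 is true.
  13. (p9 | ~p4) — ~p4 is true.
  14. (p8 | ~p9 | ~p2) — ~p9 is true.
  15. (p1 | p3) — p1 is true.
  16. (~p4 | p1) — p1 is true.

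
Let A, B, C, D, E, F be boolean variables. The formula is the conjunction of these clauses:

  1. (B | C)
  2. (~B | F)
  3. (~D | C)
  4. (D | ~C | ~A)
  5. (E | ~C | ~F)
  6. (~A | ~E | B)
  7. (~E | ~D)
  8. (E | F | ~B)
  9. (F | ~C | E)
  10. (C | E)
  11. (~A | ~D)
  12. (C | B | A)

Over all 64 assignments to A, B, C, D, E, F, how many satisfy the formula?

Satisfying assignments:
  A=0 B=0 C=1 D=0 E=1 F=0
  A=0 B=0 C=1 D=0 E=1 F=1
  A=0 B=1 C=0 D=0 E=1 F=1
  A=0 B=1 C=1 D=0 E=1 F=1
  A=1 B=1 C=0 D=0 E=1 F=1
That's 5 in total.

5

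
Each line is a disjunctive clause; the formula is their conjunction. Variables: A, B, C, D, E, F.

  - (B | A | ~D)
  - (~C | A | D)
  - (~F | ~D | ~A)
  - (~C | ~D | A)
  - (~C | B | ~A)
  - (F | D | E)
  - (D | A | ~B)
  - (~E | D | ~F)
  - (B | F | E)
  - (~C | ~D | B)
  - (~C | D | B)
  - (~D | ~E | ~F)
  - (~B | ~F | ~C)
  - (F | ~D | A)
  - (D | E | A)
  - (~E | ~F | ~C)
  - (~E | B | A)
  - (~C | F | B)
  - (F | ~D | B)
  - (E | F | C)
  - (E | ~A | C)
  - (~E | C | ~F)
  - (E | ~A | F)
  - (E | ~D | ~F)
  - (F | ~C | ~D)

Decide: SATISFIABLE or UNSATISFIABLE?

SATISFIABLE

Set A = True and propagate.
Try B = True.
The remaining clauses are satisfied by C = True, D = False, E = True, F = False.
So A = 1  B = 1  C = 1  D = 0  E = 1  F = 0 is a satisfying assignment.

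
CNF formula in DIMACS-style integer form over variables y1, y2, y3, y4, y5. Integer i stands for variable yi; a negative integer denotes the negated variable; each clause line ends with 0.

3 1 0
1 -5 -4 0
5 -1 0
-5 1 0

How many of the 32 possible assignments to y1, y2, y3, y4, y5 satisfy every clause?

Case analysis on y1 and y5:
  y1=1, y5=1: y2, y3, y4 free → 2^3 = 8.
  y1=1, y5=0: a clause becomes empty — 0.
  y1=0, y5=1: a clause becomes empty — 0.
  y1=0, y5=0: remaining (y2,y3,y4) ∈ {(0,1,0); (0,1,1); (1,1,0); (1,1,1)} — 4.
Total: 8 + 0 + 0 + 4 = 12.

12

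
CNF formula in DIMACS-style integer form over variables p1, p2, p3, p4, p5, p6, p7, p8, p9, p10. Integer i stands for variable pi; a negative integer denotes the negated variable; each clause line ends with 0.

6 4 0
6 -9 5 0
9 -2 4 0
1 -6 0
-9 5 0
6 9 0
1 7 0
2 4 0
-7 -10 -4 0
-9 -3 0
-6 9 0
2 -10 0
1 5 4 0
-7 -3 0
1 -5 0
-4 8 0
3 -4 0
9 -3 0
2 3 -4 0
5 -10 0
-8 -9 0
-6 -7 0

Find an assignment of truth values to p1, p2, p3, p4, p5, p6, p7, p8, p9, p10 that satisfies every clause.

p1 = True, p2 = True, p3 = False, p4 = False, p5 = True, p6 = True, p7 = False, p8 = False, p9 = True, p10 = True

p1 occurs only positively in the remaining clauses — set p1 = True.
Try p2 = True.
Set p3 = False and propagate.
  then p4 is forced to False.
  then p6 is forced to True.
  then p9 is forced to True.
  then p5 is forced to True.
  then p8 is forced to False.
  then p7 is forced to False.
p10 is now unconstrained; take p10 = True.
Every clause has at least one true literal under this assignment.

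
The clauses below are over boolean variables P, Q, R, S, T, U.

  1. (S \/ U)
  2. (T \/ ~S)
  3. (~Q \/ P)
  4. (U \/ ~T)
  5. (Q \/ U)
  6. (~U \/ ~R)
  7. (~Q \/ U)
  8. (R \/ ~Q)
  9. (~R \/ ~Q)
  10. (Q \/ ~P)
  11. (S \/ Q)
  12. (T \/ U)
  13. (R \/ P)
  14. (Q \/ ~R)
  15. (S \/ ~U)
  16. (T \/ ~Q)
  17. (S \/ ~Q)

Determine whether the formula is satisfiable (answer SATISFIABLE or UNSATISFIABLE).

UNSATISFIABLE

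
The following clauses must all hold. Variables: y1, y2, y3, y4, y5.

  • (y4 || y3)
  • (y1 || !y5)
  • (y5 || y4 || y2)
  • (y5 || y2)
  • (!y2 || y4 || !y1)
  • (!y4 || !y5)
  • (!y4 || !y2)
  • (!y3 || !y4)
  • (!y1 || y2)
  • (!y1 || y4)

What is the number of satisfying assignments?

1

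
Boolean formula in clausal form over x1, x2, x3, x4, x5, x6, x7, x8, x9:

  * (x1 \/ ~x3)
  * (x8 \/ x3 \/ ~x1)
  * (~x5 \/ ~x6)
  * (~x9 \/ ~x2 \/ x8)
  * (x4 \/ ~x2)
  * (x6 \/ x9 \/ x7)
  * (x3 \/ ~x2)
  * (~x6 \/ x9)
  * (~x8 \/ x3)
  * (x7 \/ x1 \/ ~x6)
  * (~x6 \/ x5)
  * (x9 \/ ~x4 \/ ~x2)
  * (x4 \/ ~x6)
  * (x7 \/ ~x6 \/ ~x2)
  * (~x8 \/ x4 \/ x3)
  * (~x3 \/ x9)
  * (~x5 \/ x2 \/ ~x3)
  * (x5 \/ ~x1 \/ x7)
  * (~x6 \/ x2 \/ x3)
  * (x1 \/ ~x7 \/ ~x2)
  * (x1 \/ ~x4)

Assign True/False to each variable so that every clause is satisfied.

x1=F, x2=F, x3=F, x4=F, x5=F, x6=F, x7=F, x8=F, x9=T

Branch on x1: take x1 = False.
  then x3 is forced to False.
  then x2 is forced to False.
  then x8 is forced to False.
  then x6 is forced to False.
  then x4 is forced to False.
The remaining clauses are satisfied by x5 = False, x7 = False, x9 = True.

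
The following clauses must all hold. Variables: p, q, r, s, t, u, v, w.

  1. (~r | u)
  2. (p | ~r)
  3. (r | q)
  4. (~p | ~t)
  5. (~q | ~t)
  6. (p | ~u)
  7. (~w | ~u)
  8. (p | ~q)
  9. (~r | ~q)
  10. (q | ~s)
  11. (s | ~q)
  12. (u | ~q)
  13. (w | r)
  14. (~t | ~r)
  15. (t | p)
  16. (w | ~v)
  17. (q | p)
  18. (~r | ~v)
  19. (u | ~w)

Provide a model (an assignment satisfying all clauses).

p=True, q=False, r=True, s=False, t=False, u=True, v=False, w=False

Check each clause:
  1. (~r | u) — u is true.
  2. (p | ~r) — p is true.
  3. (q | r) — r is true.
  4. (~p | ~t) — ~t is true.
  5. (~t | ~q) — ~t is true.
  6. (~u | p) — p is true.
  7. (~u | ~w) — ~w is true.
  8. (~q | p) — p is true.
  9. (~r | ~q) — ~q is true.
  10. (q | ~s) — ~s is true.
  11. (~q | s) — ~q is true.
  12. (~q | u) — ~q is true.
  13. (r | w) — r is true.
  14. (~r | ~t) — ~t is true.
  15. (p | t) — p is true.
  16. (w | ~v) — ~v is true.
  17. (p | q) — p is true.
  18. (~v | ~r) — ~v is true.
  19. (u | ~w) — ~w is true.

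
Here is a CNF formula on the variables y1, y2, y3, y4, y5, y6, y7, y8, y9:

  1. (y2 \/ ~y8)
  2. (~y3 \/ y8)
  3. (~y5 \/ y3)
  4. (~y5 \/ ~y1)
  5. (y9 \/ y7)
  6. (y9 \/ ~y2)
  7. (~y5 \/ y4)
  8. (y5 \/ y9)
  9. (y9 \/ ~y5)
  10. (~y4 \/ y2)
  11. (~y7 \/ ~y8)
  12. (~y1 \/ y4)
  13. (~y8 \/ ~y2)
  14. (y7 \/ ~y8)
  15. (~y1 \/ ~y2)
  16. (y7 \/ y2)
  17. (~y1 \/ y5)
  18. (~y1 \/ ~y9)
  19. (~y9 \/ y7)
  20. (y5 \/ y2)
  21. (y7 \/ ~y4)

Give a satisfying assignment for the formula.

y1=False, y2=True, y3=False, y4=False, y5=False, y6=False, y7=True, y8=False, y9=True

y1 occurs only negated in the remaining clauses — set y1 = False.
Set y2 = True and propagate.
  then y9 is forced to True.
  then y8 is forced to False.
  then y3 is forced to False.
  then y5 is forced to False.
  then y7 is forced to True.
y4, y6 are now unconstrained; take y4 = False, y6 = False.
Every clause has at least one true literal under this assignment.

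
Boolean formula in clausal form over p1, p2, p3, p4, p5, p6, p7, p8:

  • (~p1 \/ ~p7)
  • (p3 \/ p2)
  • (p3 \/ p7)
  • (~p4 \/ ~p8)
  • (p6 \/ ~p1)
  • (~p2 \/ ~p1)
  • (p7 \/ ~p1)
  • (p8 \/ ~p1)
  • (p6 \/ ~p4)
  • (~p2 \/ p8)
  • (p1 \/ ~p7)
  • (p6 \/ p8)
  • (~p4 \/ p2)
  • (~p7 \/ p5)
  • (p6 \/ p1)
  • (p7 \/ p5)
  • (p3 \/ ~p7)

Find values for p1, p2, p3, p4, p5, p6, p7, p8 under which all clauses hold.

p1=F, p2=F, p3=T, p4=F, p5=T, p6=T, p7=F, p8=F

Pure literal: p3 appears only positively; assign p3 = True.
p4 occurs only negated in the remaining clauses — set p4 = False.
Try p1 = False.
  then p7 is forced to False.
  then p6 is forced to True.
  then p5 is forced to True.
Set p2 = False and propagate.
p8 is now unconstrained; take p8 = False.
Check each clause:
  1. (~p1 \/ ~p7) — ~p7 is true.
  2. (p3 \/ p2) — p3 is true.
  3. (p7 \/ p3) — p3 is true.
  4. (~p8 \/ ~p4) — ~p8 is true.
  5. (~p1 \/ p6) — ~p1 is true.
  6. (~p1 \/ ~p2) — ~p2 is true.
  7. (~p1 \/ p7) — ~p1 is true.
  8. (~p1 \/ p8) — ~p1 is true.
  9. (p6 \/ ~p4) — ~p4 is true.
  10. (p8 \/ ~p2) — ~p2 is true.
  11. (p1 \/ ~p7) — ~p7 is true.
  12. (p6 \/ p8) — p6 is true.
  13. (p2 \/ ~p4) — ~p4 is true.
  14. (p5 \/ ~p7) — ~p7 is true.
  15. (p1 \/ p6) — p6 is true.
  16. (p5 \/ p7) — p5 is true.
  17. (~p7 \/ p3) — ~p7 is true.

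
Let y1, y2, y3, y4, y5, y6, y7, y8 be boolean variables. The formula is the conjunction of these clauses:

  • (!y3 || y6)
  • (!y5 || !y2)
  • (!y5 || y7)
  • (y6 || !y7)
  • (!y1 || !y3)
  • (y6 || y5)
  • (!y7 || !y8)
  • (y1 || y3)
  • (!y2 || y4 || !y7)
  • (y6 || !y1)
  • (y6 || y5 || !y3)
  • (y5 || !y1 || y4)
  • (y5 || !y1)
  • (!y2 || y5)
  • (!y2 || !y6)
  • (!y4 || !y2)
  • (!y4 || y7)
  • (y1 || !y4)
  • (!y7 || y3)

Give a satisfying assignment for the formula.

Pure literal: y2 appears only negated; assign y2 = False.
Branch on y1: take y1 = False.
  then y3 is forced to True.
  then y6 is forced to True.
  then y4 is forced to False.
Set y5 = False and propagate.
For the remaining variables, y7 = False, y8 = True works.
Every clause has at least one true literal under this assignment.

y1=F  y2=F  y3=T  y4=F  y5=F  y6=T  y7=F  y8=T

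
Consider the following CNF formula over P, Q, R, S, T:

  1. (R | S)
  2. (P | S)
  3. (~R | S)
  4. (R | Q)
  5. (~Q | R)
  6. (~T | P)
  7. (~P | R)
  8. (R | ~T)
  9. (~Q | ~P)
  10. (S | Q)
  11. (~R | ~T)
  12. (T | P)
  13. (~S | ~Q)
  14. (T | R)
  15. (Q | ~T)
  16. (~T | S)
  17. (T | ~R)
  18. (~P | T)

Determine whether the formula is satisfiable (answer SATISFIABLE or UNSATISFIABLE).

UNSATISFIABLE

R = True:
  propagation gives S=True, T=False; an empty clause results — contradiction.
R = False:
  propagation gives S=True, Q=True; an empty clause results — contradiction.
Every branch closes, so no satisfying assignment exists.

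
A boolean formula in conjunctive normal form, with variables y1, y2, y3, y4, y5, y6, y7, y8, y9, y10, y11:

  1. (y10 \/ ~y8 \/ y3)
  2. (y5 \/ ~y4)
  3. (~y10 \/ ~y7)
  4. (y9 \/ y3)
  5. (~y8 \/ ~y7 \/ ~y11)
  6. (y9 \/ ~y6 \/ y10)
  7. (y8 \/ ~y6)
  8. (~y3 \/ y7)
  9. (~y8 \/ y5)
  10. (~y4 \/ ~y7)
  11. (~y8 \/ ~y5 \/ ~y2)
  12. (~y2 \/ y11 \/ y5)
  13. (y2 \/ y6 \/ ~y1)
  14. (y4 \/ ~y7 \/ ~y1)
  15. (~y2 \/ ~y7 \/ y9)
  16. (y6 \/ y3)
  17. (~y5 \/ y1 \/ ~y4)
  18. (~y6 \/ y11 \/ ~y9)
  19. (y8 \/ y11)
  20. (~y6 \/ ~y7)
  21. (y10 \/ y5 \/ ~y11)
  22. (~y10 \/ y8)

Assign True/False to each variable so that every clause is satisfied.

Try y1 = False.
For the remaining variables, y2 = False, y3 = True, y4 = False, y5 = True, y6 = False, y7 = True, y8 = True, y9 = True, y10 = False, y11 = False works.

y1=F  y2=F  y3=T  y4=F  y5=T  y6=F  y7=T  y8=T  y9=T  y10=F  y11=F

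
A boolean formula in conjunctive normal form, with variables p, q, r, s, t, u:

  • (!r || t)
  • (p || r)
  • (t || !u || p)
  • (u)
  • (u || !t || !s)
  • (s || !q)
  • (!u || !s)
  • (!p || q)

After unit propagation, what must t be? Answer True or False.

Unit clause (u) sets u = True.
(!s || !u) with u = True leaves only !s, so s = False.
(!q || s) with s = False leaves only !q, so q = False.
In (!p || q), q is now false; !p must hold, so p = False.
(p || r): since p = False, the clause reduces to (r). r = True.
(t || !r): since r = True, the clause reduces to (t). t = True.

True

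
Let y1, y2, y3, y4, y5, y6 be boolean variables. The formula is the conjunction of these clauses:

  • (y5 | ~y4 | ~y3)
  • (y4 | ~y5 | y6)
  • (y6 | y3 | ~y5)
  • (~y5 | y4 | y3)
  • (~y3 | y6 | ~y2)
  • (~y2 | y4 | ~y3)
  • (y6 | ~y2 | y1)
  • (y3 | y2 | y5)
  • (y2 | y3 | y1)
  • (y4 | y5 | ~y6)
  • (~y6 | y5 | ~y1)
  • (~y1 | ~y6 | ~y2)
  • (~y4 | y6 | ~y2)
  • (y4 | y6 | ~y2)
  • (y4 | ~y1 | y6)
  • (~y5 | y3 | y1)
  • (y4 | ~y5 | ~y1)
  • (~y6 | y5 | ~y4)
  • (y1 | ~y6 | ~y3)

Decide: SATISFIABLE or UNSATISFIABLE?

SATISFIABLE

Branch on y1: take y1 = False.
For the remaining variables, y2 = False, y3 = True, y4 = False, y5 = False, y6 = False works.
So y1=0, y2=0, y3=1, y4=0, y5=0, y6=0 is a satisfying assignment.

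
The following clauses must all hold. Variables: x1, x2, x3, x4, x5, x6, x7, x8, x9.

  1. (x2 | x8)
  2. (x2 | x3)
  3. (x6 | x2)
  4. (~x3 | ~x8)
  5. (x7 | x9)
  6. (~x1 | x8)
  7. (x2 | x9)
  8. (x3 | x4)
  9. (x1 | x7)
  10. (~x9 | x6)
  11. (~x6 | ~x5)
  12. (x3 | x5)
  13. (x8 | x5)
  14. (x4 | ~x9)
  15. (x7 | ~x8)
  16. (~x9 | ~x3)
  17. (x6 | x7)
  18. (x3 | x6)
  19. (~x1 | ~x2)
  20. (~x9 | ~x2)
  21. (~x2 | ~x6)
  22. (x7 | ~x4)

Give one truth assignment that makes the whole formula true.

x1=False  x2=True  x3=True  x4=False  x5=True  x6=False  x7=True  x8=False  x9=False

Check each clause:
  1. (x8 | x2) — x2 is true.
  2. (x2 | x3) — x2 is true.
  3. (x2 | x6) — x2 is true.
  4. (~x8 | ~x3) — ~x8 is true.
  5. (x7 | x9) — x7 is true.
  6. (x8 | ~x1) — ~x1 is true.
  7. (x2 | x9) — x2 is true.
  8. (x3 | x4) — x3 is true.
  9. (x1 | x7) — x7 is true.
  10. (x6 | ~x9) — ~x9 is true.
  11. (~x5 | ~x6) — ~x6 is true.
  12. (x3 | x5) — x3 is true.
  13. (x5 | x8) — x5 is true.
  14. (x4 | ~x9) — ~x9 is true.
  15. (~x8 | x7) — ~x8 is true.
  16. (~x9 | ~x3) — ~x9 is true.
  17. (x7 | x6) — x7 is true.
  18. (x6 | x3) — x3 is true.
  19. (~x1 | ~x2) — ~x1 is true.
  20. (~x2 | ~x9) — ~x9 is true.
  21. (~x2 | ~x6) — ~x6 is true.
  22. (~x4 | x7) — ~x4 is true.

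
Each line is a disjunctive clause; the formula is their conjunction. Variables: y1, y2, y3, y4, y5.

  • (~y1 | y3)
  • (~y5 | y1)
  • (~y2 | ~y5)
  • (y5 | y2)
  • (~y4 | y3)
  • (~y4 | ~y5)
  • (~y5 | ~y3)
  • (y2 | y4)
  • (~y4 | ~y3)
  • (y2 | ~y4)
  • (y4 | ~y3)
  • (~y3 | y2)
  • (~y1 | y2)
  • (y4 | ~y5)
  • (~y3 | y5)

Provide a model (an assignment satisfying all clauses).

y1=False, y2=True, y3=False, y4=False, y5=False

Set y1 = False and propagate.
  then y5 is forced to False.
  then y2 is forced to True.
  then y3 is forced to False.
  then y4 is forced to False.
Every clause has at least one true literal under this assignment.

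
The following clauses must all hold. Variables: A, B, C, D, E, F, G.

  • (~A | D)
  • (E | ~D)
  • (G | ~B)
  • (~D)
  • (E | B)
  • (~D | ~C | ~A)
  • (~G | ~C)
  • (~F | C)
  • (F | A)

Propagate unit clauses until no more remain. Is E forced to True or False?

True

Unit clause (~D) sets D = False.
(D | ~A) with D = False leaves only ~A, so A = False.
(F | A): since A = False, the clause reduces to (F). F = True.
(C | ~F) with F = True leaves only C, so C = True.
In (~G | ~C), ~C is now false; ~G must hold, so G = False.
(G | ~B): since G = False, the clause reduces to (~B). B = False.
(E | B): since B = False, the clause reduces to (E). E = True.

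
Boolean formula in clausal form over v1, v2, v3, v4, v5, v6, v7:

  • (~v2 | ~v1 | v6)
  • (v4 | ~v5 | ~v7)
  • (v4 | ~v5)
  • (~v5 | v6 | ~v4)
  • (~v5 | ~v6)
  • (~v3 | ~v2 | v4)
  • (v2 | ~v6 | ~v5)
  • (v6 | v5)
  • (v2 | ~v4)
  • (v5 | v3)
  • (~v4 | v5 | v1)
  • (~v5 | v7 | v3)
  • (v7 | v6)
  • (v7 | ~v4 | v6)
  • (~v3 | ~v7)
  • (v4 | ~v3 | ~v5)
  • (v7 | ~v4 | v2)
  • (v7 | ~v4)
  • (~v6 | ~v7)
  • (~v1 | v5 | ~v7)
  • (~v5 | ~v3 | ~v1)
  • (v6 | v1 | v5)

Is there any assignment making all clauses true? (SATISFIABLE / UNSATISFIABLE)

SATISFIABLE

Branch on v1: take v1 = True.
For the remaining variables, v2 = False, v3 = True, v4 = False, v5 = False, v6 = True, v7 = False works.
Every clause has at least one true literal under this assignment.
So v1=T, v2=F, v3=T, v4=F, v5=F, v6=T, v7=F is a satisfying assignment.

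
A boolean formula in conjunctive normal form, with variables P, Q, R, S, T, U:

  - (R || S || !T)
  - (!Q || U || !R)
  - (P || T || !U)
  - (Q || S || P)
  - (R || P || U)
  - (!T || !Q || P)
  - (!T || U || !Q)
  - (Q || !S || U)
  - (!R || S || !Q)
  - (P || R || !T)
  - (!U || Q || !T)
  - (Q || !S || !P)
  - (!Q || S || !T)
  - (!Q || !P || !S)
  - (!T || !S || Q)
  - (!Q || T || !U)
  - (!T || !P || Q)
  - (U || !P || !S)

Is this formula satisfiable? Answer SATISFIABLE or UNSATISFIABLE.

SATISFIABLE

Try P = True.
For the remaining variables, Q = False, R = True, S = False, T = False, U = False works.
So P=1, Q=0, R=1, S=0, T=0, U=0 is a satisfying assignment.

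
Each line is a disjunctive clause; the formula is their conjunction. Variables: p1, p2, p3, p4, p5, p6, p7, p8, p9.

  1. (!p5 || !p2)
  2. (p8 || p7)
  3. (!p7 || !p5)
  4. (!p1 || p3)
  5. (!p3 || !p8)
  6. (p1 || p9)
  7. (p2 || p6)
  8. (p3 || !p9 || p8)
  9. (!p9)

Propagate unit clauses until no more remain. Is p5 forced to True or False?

False

(!p9) stands alone — p9 = False.
(p1 || p9) with p9 = False leaves only p1, so p1 = True.
(!p1 || p3): since p1 = True, the clause reduces to (p3). p3 = True.
(!p3 || !p8): since p3 = True, the clause reduces to (!p8). p8 = False.
In (p8 || p7), p8 is now false; p7 must hold, so p7 = True.
(!p7 || !p5): since p7 = True, the clause reduces to (!p5). p5 = False.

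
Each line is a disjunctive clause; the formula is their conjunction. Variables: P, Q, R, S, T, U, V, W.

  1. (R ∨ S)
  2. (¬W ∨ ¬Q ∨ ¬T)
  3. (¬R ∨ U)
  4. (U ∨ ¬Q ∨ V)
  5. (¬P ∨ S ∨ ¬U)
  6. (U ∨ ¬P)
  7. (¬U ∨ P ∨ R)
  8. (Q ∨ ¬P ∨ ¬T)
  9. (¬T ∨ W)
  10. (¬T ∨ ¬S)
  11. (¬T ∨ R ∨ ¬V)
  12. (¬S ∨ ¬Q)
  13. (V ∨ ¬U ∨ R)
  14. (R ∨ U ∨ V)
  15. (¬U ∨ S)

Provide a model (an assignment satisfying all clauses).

T occurs only negated in the remaining clauses — set T = False.
Set P = False and propagate.
The remaining clauses are satisfied by Q = False, R = False, S = True, U = False, V = True, W = False.
Every clause has at least one true literal under this assignment.
Check each clause:
  1. (S ∨ R) — S is true.
  2. (¬Q ∨ ¬W ∨ ¬T) — ¬W is true.
  3. (U ∨ ¬R) — ¬R is true.
  4. (V ∨ ¬Q ∨ U) — ¬Q is true.
  5. (S ∨ ¬U ∨ ¬P) — ¬U is true.
  6. (U ∨ ¬P) — ¬P is true.
  7. (P ∨ R ∨ ¬U) — ¬U is true.
  8. (¬T ∨ ¬P ∨ Q) — ¬T is true.
  9. (W ∨ ¬T) — ¬T is true.
  10. (¬S ∨ ¬T) — ¬T is true.
  11. (R ∨ ¬V ∨ ¬T) — ¬T is true.
  12. (¬S ∨ ¬Q) — ¬Q is true.
  13. (V ∨ ¬U ∨ R) — ¬U is true.
  14. (U ∨ R ∨ V) — V is true.
  15. (¬U ∨ S) — ¬U is true.

P=False  Q=False  R=False  S=True  T=False  U=False  V=True  W=False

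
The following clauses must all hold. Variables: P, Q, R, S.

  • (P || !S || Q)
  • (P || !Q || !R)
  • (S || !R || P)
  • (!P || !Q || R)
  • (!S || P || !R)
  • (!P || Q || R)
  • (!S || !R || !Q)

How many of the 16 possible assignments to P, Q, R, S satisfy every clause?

The models are:
  P=F Q=F R=F S=F
  P=F Q=T R=F S=F
  P=F Q=T R=F S=T
  P=T Q=F R=T S=F
  P=T Q=F R=T S=T
  P=T Q=T R=T S=F
Count: 6.

6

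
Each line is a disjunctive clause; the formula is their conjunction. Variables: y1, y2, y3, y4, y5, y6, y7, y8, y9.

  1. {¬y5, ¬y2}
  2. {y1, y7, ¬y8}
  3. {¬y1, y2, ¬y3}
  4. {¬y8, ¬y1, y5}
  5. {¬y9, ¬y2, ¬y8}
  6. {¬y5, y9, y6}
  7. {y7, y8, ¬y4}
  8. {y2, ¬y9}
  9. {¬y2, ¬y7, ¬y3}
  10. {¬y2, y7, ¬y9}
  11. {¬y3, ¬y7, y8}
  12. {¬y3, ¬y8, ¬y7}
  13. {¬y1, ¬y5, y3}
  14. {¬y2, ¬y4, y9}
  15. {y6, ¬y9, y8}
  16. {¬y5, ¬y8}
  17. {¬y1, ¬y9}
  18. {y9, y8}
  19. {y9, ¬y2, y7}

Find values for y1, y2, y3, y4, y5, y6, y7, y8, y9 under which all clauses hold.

y1=False, y2=True, y3=False, y4=False, y5=False, y6=False, y7=True, y8=True, y9=False

Pure literal: y4 appears only negated; assign y4 = False.
Try y1 = False.
The remaining clauses are satisfied by y2 = True, y3 = False, y5 = False, y6 = False, y7 = True, y8 = True, y9 = False.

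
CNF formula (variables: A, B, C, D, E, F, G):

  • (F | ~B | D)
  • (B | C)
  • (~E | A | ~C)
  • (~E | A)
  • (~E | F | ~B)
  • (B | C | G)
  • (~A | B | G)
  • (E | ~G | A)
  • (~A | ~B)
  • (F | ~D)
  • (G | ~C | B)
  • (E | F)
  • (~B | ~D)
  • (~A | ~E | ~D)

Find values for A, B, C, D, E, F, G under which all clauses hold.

A = 1, B = 0, C = 1, D = 0, E = 1, F = 1, G = 1

Check each clause:
  1. (~B | D | F) — F is true.
  2. (C | B) — C is true.
  3. (~C | A | ~E) — A is true.
  4. (A | ~E) — A is true.
  5. (~B | ~E | F) — ~B is true.
  6. (B | C | G) — C is true.
  7. (B | ~A | G) — G is true.
  8. (A | ~G | E) — A is true.
  9. (~B | ~A) — ~B is true.
  10. (~D | F) — ~D is true.
  11. (~C | G | B) — G is true.
  12. (E | F) — E is true.
  13. (~B | ~D) — ~D is true.
  14. (~E | ~A | ~D) — ~D is true.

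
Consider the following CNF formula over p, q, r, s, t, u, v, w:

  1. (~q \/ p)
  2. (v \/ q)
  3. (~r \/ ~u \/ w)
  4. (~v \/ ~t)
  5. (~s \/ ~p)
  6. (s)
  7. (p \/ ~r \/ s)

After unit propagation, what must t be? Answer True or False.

False

Unit clause (s) sets s = True.
(~s \/ ~p) with s = True leaves only ~p, so p = False.
(~q \/ p) with p = False leaves only ~q, so q = False.
From (q \/ v) and q = False: v = True.
From (~v \/ ~t) and v = True: t = False.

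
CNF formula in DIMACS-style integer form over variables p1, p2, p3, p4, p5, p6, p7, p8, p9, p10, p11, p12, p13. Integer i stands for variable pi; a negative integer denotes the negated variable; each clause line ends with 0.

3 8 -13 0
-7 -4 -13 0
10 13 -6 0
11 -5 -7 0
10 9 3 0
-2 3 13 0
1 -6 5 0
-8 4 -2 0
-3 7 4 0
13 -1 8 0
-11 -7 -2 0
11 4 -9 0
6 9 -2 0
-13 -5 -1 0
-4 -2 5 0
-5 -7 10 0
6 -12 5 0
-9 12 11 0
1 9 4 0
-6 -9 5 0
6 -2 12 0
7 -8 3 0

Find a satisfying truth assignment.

p1 = 1, p2 = 0, p3 = 0, p4 = 0, p5 = 1, p6 = 0, p7 = 1, p8 = 1, p9 = 1, p10 = 1, p11 = 1, p12 = 0, p13 = 0

p2 occurs only negated in the remaining clauses — set p2 = False.
Pure literal: p10 appears only positively; assign p10 = True.
Try p1 = True.
The remaining clauses are satisfied by p3 = False, p4 = False, p5 = True, p6 = False, p7 = True, p8 = True, p9 = True, p11 = True, p12 = False, p13 = False.
Check each clause:
  1. {p8, p3, ¬p13} — p8 is true.
  2. {¬p7, ¬p13, ¬p4} — ¬p13 is true.
  3. {p10, ¬p6, p13} — p10 is true.
  4. {¬p5, ¬p7, p11} — p11 is true.
  5. {p9, p10, p3} — p9 is true.
  6. {¬p2, p13, p3} — ¬p2 is true.
  7. {p1, p5, ¬p6} — p1 is true.
  8. {p4, ¬p8, ¬p2} — ¬p2 is true.
  9. {p4, p7, ¬p3} — ¬p3 is true.
  10. {p8, p13, ¬p1} — p8 is true.
  11. {¬p11, ¬p7, ¬p2} — ¬p2 is true.
  12. {¬p9, p4, p11} — p11 is true.
  13. {¬p2, p6, p9} — p9 is true.
  14. {¬p1, ¬p5, ¬p13} — ¬p13 is true.
  15. {¬p2, ¬p4, p5} — ¬p4 is true.
  16. {¬p5, p10, ¬p7} — p10 is true.
  17. {¬p12, p6, p5} — ¬p12 is true.
  18. {p12, p11, ¬p9} — p11 is true.
  19. {p1, p4, p9} — p1 is true.
  20. {p5, ¬p9, ¬p6} — ¬p6 is true.
  21. {p12, ¬p2, p6} — ¬p2 is true.
  22. {¬p8, p7, p3} — p7 is true.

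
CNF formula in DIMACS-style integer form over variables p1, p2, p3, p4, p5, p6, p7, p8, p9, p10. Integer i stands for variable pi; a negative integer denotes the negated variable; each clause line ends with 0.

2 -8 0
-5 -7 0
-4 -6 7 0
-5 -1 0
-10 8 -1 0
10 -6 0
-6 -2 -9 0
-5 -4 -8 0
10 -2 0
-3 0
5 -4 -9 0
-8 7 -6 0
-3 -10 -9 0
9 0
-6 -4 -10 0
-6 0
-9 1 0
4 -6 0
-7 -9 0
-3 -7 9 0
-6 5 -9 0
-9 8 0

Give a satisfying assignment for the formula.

p1=T, p2=T, p3=F, p4=F, p5=F, p6=F, p7=F, p8=T, p9=T, p10=T

Check each clause:
  1. (p2 OR NOT p8) — p2 is true.
  2. (NOT p5 OR NOT p7) — NOT p7 is true.
  3. (NOT p6 OR NOT p4 OR p7) — NOT p6 is true.
  4. (NOT p5 OR NOT p1) — NOT p5 is true.
  5. (NOT p10 OR NOT p1 OR p8) — p8 is true.
  6. (NOT p6 OR p10) — p10 is true.
  7. (NOT p6 OR NOT p9 OR NOT p2) — NOT p6 is true.
  8. (NOT p5 OR NOT p8 OR NOT p4) — NOT p5 is true.
  9. (p10 OR NOT p2) — p10 is true.
  10. (NOT p3) — NOT p3 is true.
  11. (NOT p9 OR NOT p4 OR p5) — NOT p4 is true.
  12. (p7 OR NOT p8 OR NOT p6) — NOT p6 is true.
  13. (NOT p3 OR NOT p9 OR NOT p10) — NOT p3 is true.
  14. (p9) — p9 is true.
  15. (NOT p10 OR NOT p4 OR NOT p6) — NOT p6 is true.
  16. (NOT p6) — NOT p6 is true.
  17. (NOT p9 OR p1) — p1 is true.
  18. (p4 OR NOT p6) — NOT p6 is true.
  19. (NOT p9 OR NOT p7) — NOT p7 is true.
  20. (NOT p3 OR NOT p7 OR p9) — p9 is true.
  21. (p5 OR NOT p6 OR NOT p9) — NOT p6 is true.
  22. (p8 OR NOT p9) — p8 is true.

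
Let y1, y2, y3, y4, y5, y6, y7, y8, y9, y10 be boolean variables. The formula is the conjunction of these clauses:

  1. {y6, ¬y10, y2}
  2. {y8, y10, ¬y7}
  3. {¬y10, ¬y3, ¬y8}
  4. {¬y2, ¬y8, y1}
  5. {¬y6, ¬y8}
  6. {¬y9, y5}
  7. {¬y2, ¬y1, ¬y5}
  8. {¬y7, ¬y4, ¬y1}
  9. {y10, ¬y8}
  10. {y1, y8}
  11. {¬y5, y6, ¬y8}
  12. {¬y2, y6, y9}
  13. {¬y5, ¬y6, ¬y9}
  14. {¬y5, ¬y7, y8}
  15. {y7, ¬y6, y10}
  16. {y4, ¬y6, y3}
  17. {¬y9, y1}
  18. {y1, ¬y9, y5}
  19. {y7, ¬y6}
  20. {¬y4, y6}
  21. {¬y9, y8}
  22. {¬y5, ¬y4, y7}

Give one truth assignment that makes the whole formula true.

y1=True, y2=False, y3=True, y4=False, y5=False, y6=True, y7=True, y8=False, y9=False, y10=True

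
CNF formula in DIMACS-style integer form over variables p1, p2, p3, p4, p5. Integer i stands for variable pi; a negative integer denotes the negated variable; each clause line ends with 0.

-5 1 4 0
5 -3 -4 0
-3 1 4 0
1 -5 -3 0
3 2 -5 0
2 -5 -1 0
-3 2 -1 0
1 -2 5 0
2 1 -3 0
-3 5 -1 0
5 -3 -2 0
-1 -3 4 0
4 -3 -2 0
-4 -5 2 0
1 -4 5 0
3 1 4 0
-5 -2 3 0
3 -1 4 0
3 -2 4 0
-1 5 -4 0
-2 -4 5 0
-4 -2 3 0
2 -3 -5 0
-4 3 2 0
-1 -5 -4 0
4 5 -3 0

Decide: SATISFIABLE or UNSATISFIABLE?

UNSATISFIABLE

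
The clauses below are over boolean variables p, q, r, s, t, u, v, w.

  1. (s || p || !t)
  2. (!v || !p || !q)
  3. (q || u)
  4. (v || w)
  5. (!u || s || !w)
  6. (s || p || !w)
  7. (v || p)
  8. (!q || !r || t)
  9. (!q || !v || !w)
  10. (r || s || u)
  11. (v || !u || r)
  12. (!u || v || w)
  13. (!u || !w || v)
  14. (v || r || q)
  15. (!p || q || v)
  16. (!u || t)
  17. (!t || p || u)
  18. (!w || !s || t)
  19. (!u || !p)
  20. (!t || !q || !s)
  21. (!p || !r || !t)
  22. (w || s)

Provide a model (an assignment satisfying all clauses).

p = False, q = False, r = False, s = True, t = True, u = True, v = True, w = False

Set p = False and propagate.
  then v is forced to True.
Set q = False and propagate.
  then u is forced to True.
  then t is forced to True.
  then s is forced to True.
r, w are now unconstrained; take r = False, w = False.
Every clause has at least one true literal under this assignment.
Check each clause:
  1. (p || !t || s) — s is true.
  2. (!v || !q || !p) — !q is true.
  3. (q || u) — u is true.
  4. (w || v) — v is true.
  5. (!u || !w || s) — !w is true.
  6. (p || s || !w) — !w is true.
  7. (p || v) — v is true.
  8. (!r || !q || t) — !r is true.
  9. (!q || !w || !v) — !w is true.
  10. (r || u || s) — s is true.
  11. (r || !u || v) — v is true.
  12. (v || w || !u) — v is true.
  13. (!u || !w || v) — !w is true.
  14. (r || q || v) — v is true.
  15. (q || v || !p) — !p is true.
  16. (!u || t) — t is true.
  17. (!t || p || u) — u is true.
  18. (t || !w || !s) — !w is true.
  19. (!p || !u) — !p is true.
  20. (!s || !t || !q) — !q is true.
  21. (!t || !r || !p) — !r is true.
  22. (w || s) — s is true.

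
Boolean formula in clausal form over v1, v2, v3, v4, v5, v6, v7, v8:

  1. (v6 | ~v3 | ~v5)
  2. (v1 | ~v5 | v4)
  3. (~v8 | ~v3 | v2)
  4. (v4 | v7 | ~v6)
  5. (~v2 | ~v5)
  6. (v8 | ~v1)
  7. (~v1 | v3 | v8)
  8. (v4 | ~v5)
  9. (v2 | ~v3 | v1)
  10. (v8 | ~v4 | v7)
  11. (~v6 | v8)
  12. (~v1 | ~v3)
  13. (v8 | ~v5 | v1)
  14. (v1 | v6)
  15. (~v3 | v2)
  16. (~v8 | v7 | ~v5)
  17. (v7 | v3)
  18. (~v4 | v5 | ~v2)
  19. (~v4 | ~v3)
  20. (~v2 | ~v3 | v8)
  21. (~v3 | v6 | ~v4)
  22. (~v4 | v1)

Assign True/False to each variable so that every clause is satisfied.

v1=1, v2=0, v3=0, v4=1, v5=1, v6=1, v7=1, v8=1

v7 occurs only positively in the remaining clauses — set v7 = True.
Set v1 = True and propagate.
  then v8 is forced to True.
  then v3 is forced to False.
Set v2 = False and propagate.
Branch on v4: take v4 = True.
v5, v6 are now unconstrained; take v5 = True, v6 = True.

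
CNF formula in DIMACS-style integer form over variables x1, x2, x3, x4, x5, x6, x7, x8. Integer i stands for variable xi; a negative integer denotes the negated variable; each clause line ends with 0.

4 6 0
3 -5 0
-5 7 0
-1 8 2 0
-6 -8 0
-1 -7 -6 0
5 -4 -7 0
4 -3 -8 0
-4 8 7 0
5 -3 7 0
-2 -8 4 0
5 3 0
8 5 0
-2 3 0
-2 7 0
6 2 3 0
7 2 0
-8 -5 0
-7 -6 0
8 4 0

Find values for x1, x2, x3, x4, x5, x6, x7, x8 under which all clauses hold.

x1=False, x2=False, x3=True, x4=True, x5=True, x6=False, x7=True, x8=False

Check each clause:
  1. (x6 | x4) — x4 is true.
  2. (x3 | ~x5) — x3 is true.
  3. (x7 | ~x5) — x7 is true.
  4. (x2 | x8 | ~x1) — ~x1 is true.
  5. (~x8 | ~x6) — ~x8 is true.
  6. (~x6 | ~x1 | ~x7) — ~x6 is true.
  7. (~x7 | x5 | ~x4) — x5 is true.
  8. (~x8 | x4 | ~x3) — ~x8 is true.
  9. (~x4 | x7 | x8) — x7 is true.
  10. (x7 | ~x3 | x5) — x5 is true.
  11. (~x8 | ~x2 | x4) — ~x8 is true.
  12. (x5 | x3) — x3 is true.
  13. (x8 | x5) — x5 is true.
  14. (x3 | ~x2) — x3 is true.
  15. (x7 | ~x2) — ~x2 is true.
  16. (x6 | x2 | x3) — x3 is true.
  17. (x7 | x2) — x7 is true.
  18. (~x8 | ~x5) — ~x8 is true.
  19. (~x7 | ~x6) — ~x6 is true.
  20. (x4 | x8) — x4 is true.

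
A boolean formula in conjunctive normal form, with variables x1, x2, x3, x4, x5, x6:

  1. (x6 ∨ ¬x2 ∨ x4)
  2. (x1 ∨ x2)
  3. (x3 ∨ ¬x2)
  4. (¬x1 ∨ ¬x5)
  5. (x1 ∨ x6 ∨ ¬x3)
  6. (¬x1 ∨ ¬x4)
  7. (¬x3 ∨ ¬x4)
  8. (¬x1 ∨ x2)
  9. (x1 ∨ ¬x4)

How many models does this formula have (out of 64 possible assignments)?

Satisfying assignments:
  x1=0 x2=1 x3=1 x4=0 x5=0 x6=1
  x1=0 x2=1 x3=1 x4=0 x5=1 x6=1
  x1=1 x2=1 x3=1 x4=0 x5=0 x6=1
That's 3 in total.

3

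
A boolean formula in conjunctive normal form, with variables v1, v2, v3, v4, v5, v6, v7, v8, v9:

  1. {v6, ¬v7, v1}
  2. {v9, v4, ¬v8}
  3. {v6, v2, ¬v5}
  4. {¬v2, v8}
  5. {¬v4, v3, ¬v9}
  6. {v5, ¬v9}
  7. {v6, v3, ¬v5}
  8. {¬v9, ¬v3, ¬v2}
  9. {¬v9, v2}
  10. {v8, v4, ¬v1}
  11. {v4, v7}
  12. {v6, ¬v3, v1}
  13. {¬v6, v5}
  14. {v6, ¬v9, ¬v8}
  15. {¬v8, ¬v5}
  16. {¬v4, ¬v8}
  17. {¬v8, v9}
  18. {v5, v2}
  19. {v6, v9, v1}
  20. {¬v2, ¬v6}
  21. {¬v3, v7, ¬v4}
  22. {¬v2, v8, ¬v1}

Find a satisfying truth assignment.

v1 = 0, v2 = 0, v3 = 1, v4 = 1, v5 = 1, v6 = 1, v7 = 1, v8 = 0, v9 = 0

Set v1 = False and propagate.
Try v2 = False.
  then v9 is forced to False.
  then v8 is forced to False.
  then v5 is forced to True.
  then v6 is forced to True.
The remaining clauses are satisfied by v3 = True, v4 = True, v7 = True.
Every clause has at least one true literal under this assignment.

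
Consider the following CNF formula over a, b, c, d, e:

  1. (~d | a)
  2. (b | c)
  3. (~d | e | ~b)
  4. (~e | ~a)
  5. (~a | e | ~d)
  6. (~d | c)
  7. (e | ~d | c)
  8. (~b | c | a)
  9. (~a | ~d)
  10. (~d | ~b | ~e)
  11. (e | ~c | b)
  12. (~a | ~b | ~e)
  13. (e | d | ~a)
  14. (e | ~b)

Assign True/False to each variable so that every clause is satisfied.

a=F  b=F  c=T  d=F  e=T

Check each clause:
  1. (~d | a) — ~d is true.
  2. (b | c) — c is true.
  3. (~d | e | ~b) — ~d is true.
  4. (~e | ~a) — ~a is true.
  5. (~a | e | ~d) — ~d is true.
  6. (~d | c) — c is true.
  7. (~d | c | e) — c is true.
  8. (c | a | ~b) — c is true.
  9. (~a | ~d) — ~d is true.
  10. (~d | ~e | ~b) — ~d is true.
  11. (~c | b | e) — e is true.
  12. (~e | ~b | ~a) — ~b is true.
  13. (~a | e | d) — e is true.
  14. (~b | e) — e is true.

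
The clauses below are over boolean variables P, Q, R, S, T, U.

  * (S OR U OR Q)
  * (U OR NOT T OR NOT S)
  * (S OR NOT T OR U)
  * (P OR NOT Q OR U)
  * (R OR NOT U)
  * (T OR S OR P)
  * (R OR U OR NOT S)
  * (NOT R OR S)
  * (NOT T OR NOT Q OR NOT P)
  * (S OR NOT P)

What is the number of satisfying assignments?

10

Case analysis on S and U:
  S=1, U=1: 7 of the 16 assignments to (P,Q,R,T) work.
  S=1, U=0: remaining (P,Q,R,T) ∈ {(0,0,1,0); (1,0,1,0); (1,1,1,0)} — 3.
  S=0, U=1: a clause becomes empty — 0.
  S=0, U=0: a clause becomes empty — 0.
Total: 7 + 3 + 0 + 0 = 10.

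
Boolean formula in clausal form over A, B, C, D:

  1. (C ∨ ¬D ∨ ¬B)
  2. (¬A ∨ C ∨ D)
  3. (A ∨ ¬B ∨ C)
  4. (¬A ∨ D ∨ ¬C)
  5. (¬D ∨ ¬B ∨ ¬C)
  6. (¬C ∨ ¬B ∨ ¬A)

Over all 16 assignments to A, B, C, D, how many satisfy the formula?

7

Satisfying assignments:
  A=0 B=0 C=0 D=0
  A=0 B=0 C=0 D=1
  A=0 B=0 C=1 D=0
  A=0 B=0 C=1 D=1
  A=0 B=1 C=1 D=0
  A=1 B=0 C=0 D=1
  A=1 B=0 C=1 D=1
Count: 7.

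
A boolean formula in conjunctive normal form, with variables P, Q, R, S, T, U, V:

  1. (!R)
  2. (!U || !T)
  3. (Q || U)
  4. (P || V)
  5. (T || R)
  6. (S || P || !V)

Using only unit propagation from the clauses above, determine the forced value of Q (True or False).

True

(!R) stands alone — R = False.
(R || T) with R = False leaves only T, so T = True.
In (!U || !T), !T is now false; !U must hold, so U = False.
(Q || U) with U = False leaves only Q, so Q = True.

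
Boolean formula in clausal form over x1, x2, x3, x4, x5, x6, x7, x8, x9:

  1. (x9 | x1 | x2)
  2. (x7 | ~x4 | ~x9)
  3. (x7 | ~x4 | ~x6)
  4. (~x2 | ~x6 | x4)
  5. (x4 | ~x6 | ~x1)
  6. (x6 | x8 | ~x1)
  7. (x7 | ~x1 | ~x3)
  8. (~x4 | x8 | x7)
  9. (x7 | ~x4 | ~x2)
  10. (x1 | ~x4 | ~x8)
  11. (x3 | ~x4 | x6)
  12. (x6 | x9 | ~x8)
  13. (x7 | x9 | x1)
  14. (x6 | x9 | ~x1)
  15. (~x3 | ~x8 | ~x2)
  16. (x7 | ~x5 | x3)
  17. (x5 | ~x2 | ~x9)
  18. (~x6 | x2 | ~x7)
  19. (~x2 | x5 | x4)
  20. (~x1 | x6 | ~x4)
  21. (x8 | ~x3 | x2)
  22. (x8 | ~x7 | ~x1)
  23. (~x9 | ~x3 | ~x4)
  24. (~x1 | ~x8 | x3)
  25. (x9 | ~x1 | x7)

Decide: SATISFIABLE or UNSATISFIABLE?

SATISFIABLE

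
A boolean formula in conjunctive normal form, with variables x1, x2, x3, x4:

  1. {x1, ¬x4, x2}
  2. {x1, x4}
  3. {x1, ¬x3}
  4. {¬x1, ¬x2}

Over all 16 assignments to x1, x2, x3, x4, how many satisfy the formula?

Satisfying assignments:
  x1=F x2=T x3=F x4=T
  x1=T x2=F x3=F x4=F
  x1=T x2=F x3=F x4=T
  x1=T x2=F x3=T x4=F
  x1=T x2=F x3=T x4=T
That's 5 in total.

5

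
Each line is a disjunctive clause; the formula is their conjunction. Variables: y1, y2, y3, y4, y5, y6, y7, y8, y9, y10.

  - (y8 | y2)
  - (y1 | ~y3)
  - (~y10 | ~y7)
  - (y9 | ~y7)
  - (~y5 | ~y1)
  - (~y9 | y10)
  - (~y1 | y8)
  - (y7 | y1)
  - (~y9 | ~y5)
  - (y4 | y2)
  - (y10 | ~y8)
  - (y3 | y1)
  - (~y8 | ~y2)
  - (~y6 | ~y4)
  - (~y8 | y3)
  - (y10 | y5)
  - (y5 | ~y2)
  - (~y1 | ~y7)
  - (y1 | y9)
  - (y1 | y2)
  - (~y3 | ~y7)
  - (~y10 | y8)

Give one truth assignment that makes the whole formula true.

y1 = 1, y2 = 0, y3 = 1, y4 = 1, y5 = 0, y6 = 0, y7 = 0, y8 = 1, y9 = 1, y10 = 1

Check each clause:
  1. (y8 | y2) — y8 is true.
  2. (~y3 | y1) — y1 is true.
  3. (~y7 | ~y10) — ~y7 is true.
  4. (~y7 | y9) — ~y7 is true.
  5. (~y1 | ~y5) — ~y5 is true.
  6. (y10 | ~y9) — y10 is true.
  7. (y8 | ~y1) — y8 is true.
  8. (y7 | y1) — y1 is true.
  9. (~y5 | ~y9) — ~y5 is true.
  10. (y4 | y2) — y4 is true.
  11. (~y8 | y10) — y10 is true.
  12. (y1 | y3) — y1 is true.
  13. (~y8 | ~y2) — ~y2 is true.
  14. (~y6 | ~y4) — ~y6 is true.
  15. (y3 | ~y8) — y3 is true.
  16. (y5 | y10) — y10 is true.
  17. (y5 | ~y2) — ~y2 is true.
  18. (~y1 | ~y7) — ~y7 is true.
  19. (y1 | y9) — y9 is true.
  20. (y1 | y2) — y1 is true.
  21. (~y3 | ~y7) — ~y7 is true.
  22. (y8 | ~y10) — y8 is true.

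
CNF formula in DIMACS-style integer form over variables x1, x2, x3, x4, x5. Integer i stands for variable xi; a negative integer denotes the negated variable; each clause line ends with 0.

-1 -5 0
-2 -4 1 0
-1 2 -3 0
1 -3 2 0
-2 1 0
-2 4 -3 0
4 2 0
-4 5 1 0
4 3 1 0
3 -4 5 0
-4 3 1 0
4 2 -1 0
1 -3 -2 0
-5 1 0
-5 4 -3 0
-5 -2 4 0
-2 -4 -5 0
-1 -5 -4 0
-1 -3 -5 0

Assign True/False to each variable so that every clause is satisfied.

Set x1 = True and propagate.
  then x5 is forced to False.
Branch on x2: take x2 = True.
Try x3 = True.
  then x4 is forced to True.

x1=T  x2=T  x3=T  x4=T  x5=F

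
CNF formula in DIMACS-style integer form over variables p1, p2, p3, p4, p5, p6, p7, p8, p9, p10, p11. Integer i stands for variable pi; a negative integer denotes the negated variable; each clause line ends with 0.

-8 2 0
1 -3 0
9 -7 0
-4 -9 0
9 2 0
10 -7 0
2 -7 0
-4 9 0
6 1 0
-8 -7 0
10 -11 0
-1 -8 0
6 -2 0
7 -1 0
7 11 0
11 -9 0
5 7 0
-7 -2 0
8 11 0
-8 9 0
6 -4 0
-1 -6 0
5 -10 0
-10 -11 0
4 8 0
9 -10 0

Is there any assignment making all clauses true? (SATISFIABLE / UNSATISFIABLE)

UNSATISFIABLE

p7 = True:
  propagation gives p9=True, p4=False, p10=True, p2=True; an empty clause results — contradiction.
p7 = False:
  propagation gives p1=False, p3=False, p6=True, p11=True; an empty clause results — contradiction.
Every branch closes, so no satisfying assignment exists.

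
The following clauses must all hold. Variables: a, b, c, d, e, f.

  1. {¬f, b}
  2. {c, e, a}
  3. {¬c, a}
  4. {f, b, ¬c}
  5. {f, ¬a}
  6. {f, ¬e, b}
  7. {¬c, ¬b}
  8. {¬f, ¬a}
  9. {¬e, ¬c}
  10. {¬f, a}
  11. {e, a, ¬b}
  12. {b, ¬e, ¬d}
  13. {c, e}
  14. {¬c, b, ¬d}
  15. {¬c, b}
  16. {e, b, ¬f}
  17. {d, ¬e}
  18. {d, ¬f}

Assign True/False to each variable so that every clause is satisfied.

Set a = False and propagate.
  then c is forced to False.
  then e is forced to True.
  then f is forced to False.
  then b is forced to True.
  then d is forced to True.
Every clause has at least one true literal under this assignment.

a=0, b=1, c=0, d=1, e=1, f=0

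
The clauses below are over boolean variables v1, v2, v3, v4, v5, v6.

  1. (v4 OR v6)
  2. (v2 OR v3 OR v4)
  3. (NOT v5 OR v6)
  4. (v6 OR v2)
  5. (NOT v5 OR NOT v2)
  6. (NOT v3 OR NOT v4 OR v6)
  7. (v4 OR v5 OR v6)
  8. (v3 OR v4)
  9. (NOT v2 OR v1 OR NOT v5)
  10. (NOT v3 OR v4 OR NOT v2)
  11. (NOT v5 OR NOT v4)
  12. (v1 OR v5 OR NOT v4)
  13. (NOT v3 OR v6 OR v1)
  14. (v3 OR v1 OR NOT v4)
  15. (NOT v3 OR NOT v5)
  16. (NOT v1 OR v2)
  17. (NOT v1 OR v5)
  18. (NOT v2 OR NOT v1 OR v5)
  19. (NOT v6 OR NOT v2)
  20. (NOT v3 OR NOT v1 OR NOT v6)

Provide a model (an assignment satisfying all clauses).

v1 = F, v2 = F, v3 = T, v4 = F, v5 = F, v6 = T

Try v1 = False.
The remaining clauses are satisfied by v2 = False, v3 = True, v4 = False, v5 = False, v6 = True.
Every clause has at least one true literal under this assignment.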